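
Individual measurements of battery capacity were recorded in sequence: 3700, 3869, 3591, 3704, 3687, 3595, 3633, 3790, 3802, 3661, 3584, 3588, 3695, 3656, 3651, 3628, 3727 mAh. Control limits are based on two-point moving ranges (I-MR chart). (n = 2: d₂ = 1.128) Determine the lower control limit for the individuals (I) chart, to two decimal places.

3452.17

X̄ = (3700 + 3869 + 3591 + 3704 + 3687 + 3595 + 3633 + 3790 + 3802 + 3661 + 3584 + 3588 + 3695 + 3656 + 3651 + 3628 + 3727) / 17 = 3680.0588
Moving ranges: 169, 278, 113, 17, 92, 38, 157, 12, 141, 77, 4, 107, 39, 5, 23, 99; M̄R̄ = 1371.0000 / 16 = 85.6875
LCL = X̄ − 3·M̄R̄/d₂ = 3680.0588 − 3 × 85.6875 / 1.128 = 3452.1665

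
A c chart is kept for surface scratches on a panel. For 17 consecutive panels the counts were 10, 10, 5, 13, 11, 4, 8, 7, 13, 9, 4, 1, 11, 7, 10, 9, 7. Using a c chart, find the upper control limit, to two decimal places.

16.75

c̄ = (10 + 10 + 5 + 13 + 11 + 4 + 8 + 7 + 13 + 9 + 4 + 1 + 11 + 7 + 10 + 9 + 7) / 17 = 139 / 17 = 8.1765
UCL = c̄ + 3√c̄ = 8.1765 + 3 × √8.1765 = 8.1765 + 3 × 2.8595 = 16.7548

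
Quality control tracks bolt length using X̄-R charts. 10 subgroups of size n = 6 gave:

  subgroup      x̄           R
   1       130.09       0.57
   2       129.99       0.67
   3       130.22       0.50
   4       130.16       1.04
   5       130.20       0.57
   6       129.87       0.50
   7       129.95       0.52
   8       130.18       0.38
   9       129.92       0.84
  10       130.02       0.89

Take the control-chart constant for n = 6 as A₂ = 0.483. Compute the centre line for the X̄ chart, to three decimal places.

X̄̄ = (130.09 + 129.99 + 130.22 + 130.16 + 130.20 + 129.87 + 129.95 + 130.18 + 129.92 + 130.02) / 10 = 1300.6000 / 10 = 130.0600
CL = X̄̄ = 130.0600

130.060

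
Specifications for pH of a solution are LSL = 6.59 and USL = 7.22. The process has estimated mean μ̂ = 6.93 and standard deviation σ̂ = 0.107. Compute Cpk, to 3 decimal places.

0.903

Cpu = (USL − μ̂) / (3σ̂) = (7.22 − 6.93) / (3 × 0.107) = 0.9034; Cpl = (μ̂ − LSL) / (3σ̂) = (6.93 − 6.59) / (3 × 0.107) = 1.0592; Cpk = min(Cpu, Cpl) = 0.9034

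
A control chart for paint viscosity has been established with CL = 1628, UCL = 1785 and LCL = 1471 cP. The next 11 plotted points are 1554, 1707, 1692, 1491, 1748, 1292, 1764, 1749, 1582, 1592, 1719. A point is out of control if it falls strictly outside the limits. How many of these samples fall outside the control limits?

Compare each point to [1471, 1785]: sample 6 = 1292 < LCL.

1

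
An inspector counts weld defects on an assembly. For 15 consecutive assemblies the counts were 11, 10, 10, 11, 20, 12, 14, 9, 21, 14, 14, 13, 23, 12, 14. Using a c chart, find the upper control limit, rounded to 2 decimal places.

25.04

c̄ = (11 + 10 + 10 + 11 + 20 + 12 + 14 + 9 + 21 + 14 + 14 + 13 + 23 + 12 + 14) / 15 = 208 / 15 = 13.8667
UCL = c̄ + 3√c̄ = 13.8667 + 3 × √13.8667 = 13.8667 + 3 × 3.7238 = 25.0381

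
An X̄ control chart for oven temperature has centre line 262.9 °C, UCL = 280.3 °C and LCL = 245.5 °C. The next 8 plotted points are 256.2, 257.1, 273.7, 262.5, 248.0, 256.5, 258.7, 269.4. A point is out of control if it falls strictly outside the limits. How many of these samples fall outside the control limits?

All 8 points lie within [245.5, 280.3].

0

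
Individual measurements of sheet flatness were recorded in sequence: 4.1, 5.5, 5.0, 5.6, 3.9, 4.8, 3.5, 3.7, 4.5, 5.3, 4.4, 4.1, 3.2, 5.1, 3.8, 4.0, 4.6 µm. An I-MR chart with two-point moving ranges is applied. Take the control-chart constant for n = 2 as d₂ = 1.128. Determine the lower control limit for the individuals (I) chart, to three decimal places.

2.041

X̄ = (4.1 + 5.5 + 5.0 + 5.6 + 3.9 + 4.8 + 3.5 + 3.7 + 4.5 + 5.3 + 4.4 + 4.1 + 3.2 + 5.1 + 3.8 + 4.0 + 4.6) / 17 = 4.4176
Moving ranges: 1.4, 0.5, 0.6, 1.7, 0.9, 1.3, 0.2, 0.8, 0.8, 0.9, 0.3, 0.9, 1.9, 1.3, 0.2, 0.6; M̄R̄ = 14.3000 / 16 = 0.8938
LCL = X̄ − 3·M̄R̄/d₂ = 4.4176 − 3 × 0.8938 / 1.128 = 2.0407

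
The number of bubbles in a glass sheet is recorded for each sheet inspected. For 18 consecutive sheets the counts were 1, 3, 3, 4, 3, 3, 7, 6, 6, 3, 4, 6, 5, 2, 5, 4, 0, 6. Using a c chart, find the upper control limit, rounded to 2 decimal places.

9.90

c̄ = (1 + 3 + 3 + 4 + 3 + 3 + 7 + 6 + 6 + 3 + 4 + 6 + 5 + 2 + 5 + 4 + 0 + 6) / 18 = 71 / 18 = 3.9444
UCL = c̄ + 3√c̄ = 3.9444 + 3 × √3.9444 = 3.9444 + 3 × 1.9861 = 9.9026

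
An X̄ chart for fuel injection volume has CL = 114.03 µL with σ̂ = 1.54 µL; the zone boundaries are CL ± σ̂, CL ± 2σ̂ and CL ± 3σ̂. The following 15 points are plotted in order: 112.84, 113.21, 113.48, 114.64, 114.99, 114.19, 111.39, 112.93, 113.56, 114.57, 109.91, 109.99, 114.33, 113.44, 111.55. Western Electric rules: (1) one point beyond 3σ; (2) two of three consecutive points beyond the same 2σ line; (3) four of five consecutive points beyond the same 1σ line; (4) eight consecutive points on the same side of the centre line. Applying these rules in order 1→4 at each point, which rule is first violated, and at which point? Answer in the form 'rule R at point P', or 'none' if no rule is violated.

Zone of each point (C = within 1σ̂, B = 1σ̂–2σ̂, A = 2σ̂–3σ̂, * = beyond 3σ̂; sign = side of CL): 1:-C, 2:-C, 3:-C, 4:+C, 5:+C, 6:+C, 7:-B, 8:-C, 9:-C, 10:+C, 11:-A, 12:-A, 13:+C, 14:-C, 15:-B
Rule 2 (two of three consecutive points beyond the same 2σ limit) is satisfied at point 12.

rule 2 at point 12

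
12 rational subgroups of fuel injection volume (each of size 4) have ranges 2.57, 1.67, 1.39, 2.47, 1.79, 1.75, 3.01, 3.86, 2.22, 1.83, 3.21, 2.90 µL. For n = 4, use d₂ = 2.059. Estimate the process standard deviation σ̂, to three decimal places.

R̄ = (2.57 + 1.67 + 1.39 + 2.47 + 1.79 + 1.75 + 3.01 + 3.86 + 2.22 + 1.83 + 3.21 + 2.90) / 12 = 2.3892
σ̂ = R̄ / d₂ = 2.3892 / 2.059 = 1.1604

1.160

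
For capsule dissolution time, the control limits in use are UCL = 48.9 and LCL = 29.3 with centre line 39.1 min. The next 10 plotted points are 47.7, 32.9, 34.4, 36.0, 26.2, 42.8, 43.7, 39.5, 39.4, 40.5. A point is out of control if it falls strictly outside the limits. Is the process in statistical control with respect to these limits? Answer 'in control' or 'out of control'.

out of control

Compare each point to [29.3, 48.9]: sample 5 = 26.2 < LCL.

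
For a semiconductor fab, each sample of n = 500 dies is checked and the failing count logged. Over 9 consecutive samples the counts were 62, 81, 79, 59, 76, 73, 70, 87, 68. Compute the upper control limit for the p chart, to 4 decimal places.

p̄ = Σdᵢ / (k·n) = 655 / (9 × 500) = 0.14556
UCL = p̄ + 3·√(p̄(1−p̄)/n) = 0.14556 + 3 × √(0.14556×0.85444/500) = 0.14556 + 3 × 0.01577 = 0.19287

0.1929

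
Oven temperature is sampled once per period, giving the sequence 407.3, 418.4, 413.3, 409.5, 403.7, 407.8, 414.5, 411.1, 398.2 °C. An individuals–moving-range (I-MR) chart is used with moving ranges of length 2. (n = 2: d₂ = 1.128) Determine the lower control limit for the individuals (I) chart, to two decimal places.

391.72

X̄ = (407.3 + 418.4 + 413.3 + 409.5 + 403.7 + 407.8 + 414.5 + 411.1 + 398.2) / 9 = 409.3111
Moving ranges: 11.1, 5.1, 3.8, 5.8, 4.1, 6.7, 3.4, 12.9; M̄R̄ = 52.9000 / 8 = 6.6125
LCL = X̄ − 3·M̄R̄/d₂ = 409.3111 − 3 × 6.6125 / 1.128 = 391.7247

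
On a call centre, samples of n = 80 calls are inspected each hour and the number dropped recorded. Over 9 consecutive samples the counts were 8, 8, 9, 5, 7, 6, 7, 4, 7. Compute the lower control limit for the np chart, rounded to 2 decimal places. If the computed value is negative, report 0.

0.00

p̄ = Σdᵢ / (k·n) = 61 / (9 × 80) = 0.08472
LCL = np̄ − 3·√(np̄(1−p̄)) = 6.7778 − 3 × 2.4907 = -0.6943 → 0 (negative, so LCL = 0)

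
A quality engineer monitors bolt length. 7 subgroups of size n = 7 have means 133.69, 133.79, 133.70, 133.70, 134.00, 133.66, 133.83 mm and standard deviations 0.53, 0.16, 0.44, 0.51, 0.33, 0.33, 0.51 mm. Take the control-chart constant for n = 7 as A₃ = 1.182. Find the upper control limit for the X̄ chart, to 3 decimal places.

134.242

X̄̄ = (133.69 + 133.79 + 133.70 + 133.70 + 134.00 + 133.66 + 133.83) / 7 = 133.7671
s̄ = (0.53 + 0.16 + 0.44 + 0.51 + 0.33 + 0.33 + 0.51) / 7 = 0.4014
UCL = X̄̄ + A₃·s̄ = 133.7671 + 1.182 × 0.4014 = 134.2416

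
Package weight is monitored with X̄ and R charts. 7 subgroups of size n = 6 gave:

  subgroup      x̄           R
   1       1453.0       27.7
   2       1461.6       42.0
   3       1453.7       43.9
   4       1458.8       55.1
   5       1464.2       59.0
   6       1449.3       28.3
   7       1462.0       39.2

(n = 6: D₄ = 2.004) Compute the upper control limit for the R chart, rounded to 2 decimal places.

R̄ = (27.7 + 42.0 + 43.9 + 55.1 + 59.0 + 28.3 + 39.2) / 7 = 295.2000 / 7 = 42.1714
UCL_R = D₄·R̄ = 2.004 × 42.1714 = 84.5115

84.51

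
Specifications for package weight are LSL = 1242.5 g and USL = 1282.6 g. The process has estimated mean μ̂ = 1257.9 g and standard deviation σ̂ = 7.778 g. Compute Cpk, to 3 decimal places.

Cpu = (USL − μ̂) / (3σ̂) = (1282.6 − 1257.9) / (3 × 7.778) = 1.0585; Cpl = (μ̂ − LSL) / (3σ̂) = (1257.9 − 1242.5) / (3 × 7.778) = 0.6600; Cpk = min(Cpu, Cpl) = 0.6600

0.660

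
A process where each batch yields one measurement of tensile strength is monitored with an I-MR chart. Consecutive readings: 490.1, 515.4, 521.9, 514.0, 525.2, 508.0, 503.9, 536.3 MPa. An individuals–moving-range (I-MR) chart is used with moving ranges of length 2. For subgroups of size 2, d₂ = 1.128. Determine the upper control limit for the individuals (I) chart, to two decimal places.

554.09

X̄ = (490.1 + 515.4 + 521.9 + 514.0 + 525.2 + 508.0 + 503.9 + 536.3) / 8 = 514.3500
Moving ranges: 25.3, 6.5, 7.9, 11.2, 17.2, 4.1, 32.4; M̄R̄ = 104.6000 / 7 = 14.9429
UCL = X̄ + 3·M̄R̄/d₂ = 514.3500 + 3 × 14.9429 / 1.128 = 554.0916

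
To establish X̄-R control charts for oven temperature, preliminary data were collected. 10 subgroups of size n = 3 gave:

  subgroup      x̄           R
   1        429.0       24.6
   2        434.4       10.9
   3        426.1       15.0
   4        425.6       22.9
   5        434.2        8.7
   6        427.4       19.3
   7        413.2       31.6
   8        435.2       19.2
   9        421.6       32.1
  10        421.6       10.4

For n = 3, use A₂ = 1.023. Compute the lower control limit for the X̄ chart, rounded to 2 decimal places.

406.91

X̄̄ = (429.0 + 434.4 + 426.1 + 425.6 + 434.2 + 427.4 + 413.2 + 435.2 + 421.6 + 421.6) / 10 = 4268.3000 / 10 = 426.8300
R̄ = (24.6 + 10.9 + 15.0 + 22.9 + 8.7 + 19.3 + 31.6 + 19.2 + 32.1 + 10.4) / 10 = 194.7000 / 10 = 19.4700
LCL = X̄̄ − A₂·R̄ = 426.8300 − 1.023 × 19.4700 = 406.9122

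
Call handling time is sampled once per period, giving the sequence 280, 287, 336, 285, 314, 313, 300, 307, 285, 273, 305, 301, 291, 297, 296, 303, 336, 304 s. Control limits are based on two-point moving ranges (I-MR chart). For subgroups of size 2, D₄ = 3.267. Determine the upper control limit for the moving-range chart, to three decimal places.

60.728

Moving ranges: 7, 49, 51, 29, 1, 13, 7, 22, 12, 32, 4, 10, 6, 1, 7, 33, 32; M̄R̄ = 316.0000 / 17 = 18.5882
UCL_MR = D₄·M̄R̄ = 3.267 × 18.5882 = 60.7278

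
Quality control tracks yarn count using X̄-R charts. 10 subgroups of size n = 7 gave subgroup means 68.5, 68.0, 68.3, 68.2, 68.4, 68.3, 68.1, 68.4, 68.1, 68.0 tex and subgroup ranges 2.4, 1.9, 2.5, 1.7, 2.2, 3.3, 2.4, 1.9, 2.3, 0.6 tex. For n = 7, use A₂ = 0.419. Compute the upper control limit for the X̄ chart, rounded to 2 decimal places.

69.12

X̄̄ = (68.5 + 68.0 + 68.3 + 68.2 + 68.4 + 68.3 + 68.1 + 68.4 + 68.1 + 68.0) / 10 = 682.3000 / 10 = 68.2300
R̄ = (2.4 + 1.9 + 2.5 + 1.7 + 2.2 + 3.3 + 2.4 + 1.9 + 2.3 + 0.6) / 10 = 21.2000 / 10 = 2.1200
UCL = X̄̄ + A₂·R̄ = 68.2300 + 0.419 × 2.1200 = 69.1183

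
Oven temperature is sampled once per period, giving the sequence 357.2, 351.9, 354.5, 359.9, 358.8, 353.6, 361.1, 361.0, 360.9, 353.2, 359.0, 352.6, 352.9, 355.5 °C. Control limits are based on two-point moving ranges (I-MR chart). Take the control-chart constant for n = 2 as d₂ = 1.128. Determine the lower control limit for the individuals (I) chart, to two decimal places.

X̄ = (357.2 + 351.9 + 354.5 + 359.9 + 358.8 + 353.6 + 361.1 + 361.0 + 360.9 + 353.2 + 359.0 + 352.6 + 352.9 + 355.5) / 14 = 356.5786
Moving ranges: 5.3, 2.6, 5.4, 1.1, 5.2, 7.5, 0.1, 0.1, 7.7, 5.8, 6.4, 0.3, 2.6; M̄R̄ = 50.1000 / 13 = 3.8538
LCL = X̄ − 3·M̄R̄/d₂ = 356.5786 − 3 × 3.8538 / 1.128 = 346.3290

346.33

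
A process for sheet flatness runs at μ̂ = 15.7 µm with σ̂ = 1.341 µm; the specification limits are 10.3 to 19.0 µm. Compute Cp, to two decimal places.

1.08

Cp = (USL − LSL) / (6σ̂) = (19.0 − 10.3) / (6 × 1.341) = 8.7000 / 8.0460 = 1.0813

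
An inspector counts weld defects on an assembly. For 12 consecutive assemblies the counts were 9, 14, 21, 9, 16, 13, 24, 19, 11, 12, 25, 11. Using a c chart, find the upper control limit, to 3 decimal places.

c̄ = (9 + 14 + 21 + 9 + 16 + 13 + 24 + 19 + 11 + 12 + 25 + 11) / 12 = 184 / 12 = 15.3333
UCL = c̄ + 3√c̄ = 15.3333 + 3 × √15.3333 = 15.3333 + 3 × 3.9158 = 27.0807

27.081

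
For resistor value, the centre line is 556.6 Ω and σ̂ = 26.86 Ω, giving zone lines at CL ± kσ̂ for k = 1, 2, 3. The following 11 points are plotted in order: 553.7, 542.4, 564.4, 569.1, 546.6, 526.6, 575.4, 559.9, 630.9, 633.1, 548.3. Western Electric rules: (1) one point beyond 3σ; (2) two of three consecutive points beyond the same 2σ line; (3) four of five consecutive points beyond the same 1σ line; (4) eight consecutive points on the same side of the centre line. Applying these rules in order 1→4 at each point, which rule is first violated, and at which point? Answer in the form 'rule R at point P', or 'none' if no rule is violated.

rule 2 at point 10

Zone of each point (C = within 1σ̂, B = 1σ̂–2σ̂, A = 2σ̂–3σ̂, * = beyond 3σ̂; sign = side of CL): 1:-C, 2:-C, 3:+C, 4:+C, 5:-C, 6:-B, 7:+C, 8:+C, 9:+A, 10:+A, 11:-C
Rule 2 (two of three consecutive points beyond the same 2σ limit) is satisfied at point 10.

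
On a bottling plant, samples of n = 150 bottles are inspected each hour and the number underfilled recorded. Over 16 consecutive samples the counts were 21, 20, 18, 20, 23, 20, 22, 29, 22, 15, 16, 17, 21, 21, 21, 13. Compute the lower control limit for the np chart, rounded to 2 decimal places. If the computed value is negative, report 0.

p̄ = Σdᵢ / (k·n) = 319 / (16 × 150) = 0.13292
LCL = np̄ − 3·√(np̄(1−p̄)) = 19.9375 − 3 × 4.1578 = 7.4640

7.46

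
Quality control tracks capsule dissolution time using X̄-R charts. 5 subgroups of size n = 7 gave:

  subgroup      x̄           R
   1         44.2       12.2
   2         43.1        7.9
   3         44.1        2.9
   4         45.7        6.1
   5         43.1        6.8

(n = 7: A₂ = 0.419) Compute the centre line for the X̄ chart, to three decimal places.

44.040

X̄̄ = (44.2 + 43.1 + 44.1 + 45.7 + 43.1) / 5 = 220.2000 / 5 = 44.0400
CL = X̄̄ = 44.0400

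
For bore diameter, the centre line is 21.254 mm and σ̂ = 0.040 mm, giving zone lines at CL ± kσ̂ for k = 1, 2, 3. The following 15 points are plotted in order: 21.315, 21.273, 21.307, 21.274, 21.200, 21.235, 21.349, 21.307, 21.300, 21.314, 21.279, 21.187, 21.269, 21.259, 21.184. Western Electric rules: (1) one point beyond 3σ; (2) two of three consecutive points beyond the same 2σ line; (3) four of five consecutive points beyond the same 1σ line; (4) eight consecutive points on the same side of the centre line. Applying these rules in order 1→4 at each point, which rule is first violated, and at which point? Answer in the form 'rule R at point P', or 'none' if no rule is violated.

Zone of each point (C = within 1σ̂, B = 1σ̂–2σ̂, A = 2σ̂–3σ̂, * = beyond 3σ̂; sign = side of CL): 1:+B, 2:+C, 3:+B, 4:+C, 5:-B, 6:-C, 7:+A, 8:+B, 9:+B, 10:+B, 11:+C, 12:-B, 13:+C, 14:+C, 15:-B
Rule 3 (four of five consecutive points beyond the same 1σ limit) is satisfied at point 10.

rule 3 at point 10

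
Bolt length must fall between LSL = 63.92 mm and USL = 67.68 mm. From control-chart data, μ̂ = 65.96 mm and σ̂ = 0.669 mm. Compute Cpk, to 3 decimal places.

Cpu = (USL − μ̂) / (3σ̂) = (67.68 − 65.96) / (3 × 0.669) = 0.8570; Cpl = (μ̂ − LSL) / (3σ̂) = (65.96 − 63.92) / (3 × 0.669) = 1.0164; Cpk = min(Cpu, Cpl) = 0.8570

0.857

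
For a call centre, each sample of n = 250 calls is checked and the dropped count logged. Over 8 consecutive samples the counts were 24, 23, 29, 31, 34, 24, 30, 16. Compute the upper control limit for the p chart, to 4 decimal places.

0.1638

p̄ = Σdᵢ / (k·n) = 211 / (8 × 250) = 0.10550
UCL = p̄ + 3·√(p̄(1−p̄)/n) = 0.10550 + 3 × √(0.10550×0.89450/250) = 0.10550 + 3 × 0.01943 = 0.16379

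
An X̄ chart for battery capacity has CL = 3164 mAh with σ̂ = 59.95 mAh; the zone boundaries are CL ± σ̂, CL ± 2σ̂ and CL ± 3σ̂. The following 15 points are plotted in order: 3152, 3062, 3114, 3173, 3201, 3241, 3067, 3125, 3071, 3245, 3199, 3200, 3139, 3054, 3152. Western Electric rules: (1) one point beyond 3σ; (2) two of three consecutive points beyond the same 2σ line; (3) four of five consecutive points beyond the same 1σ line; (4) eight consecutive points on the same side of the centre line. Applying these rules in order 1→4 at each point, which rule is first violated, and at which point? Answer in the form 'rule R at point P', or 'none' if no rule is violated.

none

Zone of each point (C = within 1σ̂, B = 1σ̂–2σ̂, A = 2σ̂–3σ̂, * = beyond 3σ̂; sign = side of CL): 1:-C, 2:-B, 3:-C, 4:+C, 5:+C, 6:+B, 7:-B, 8:-C, 9:-B, 10:+B, 11:+C, 12:+C, 13:-C, 14:-B, 15:-C
No rule fires across all 15 points.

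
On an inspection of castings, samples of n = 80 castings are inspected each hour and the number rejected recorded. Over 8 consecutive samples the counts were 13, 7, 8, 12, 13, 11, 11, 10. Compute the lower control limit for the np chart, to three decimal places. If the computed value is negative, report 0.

1.519

p̄ = Σdᵢ / (k·n) = 85 / (8 × 80) = 0.13281
LCL = np̄ − 3·√(np̄(1−p̄)) = 10.6250 − 3 × 3.0354 = 1.5187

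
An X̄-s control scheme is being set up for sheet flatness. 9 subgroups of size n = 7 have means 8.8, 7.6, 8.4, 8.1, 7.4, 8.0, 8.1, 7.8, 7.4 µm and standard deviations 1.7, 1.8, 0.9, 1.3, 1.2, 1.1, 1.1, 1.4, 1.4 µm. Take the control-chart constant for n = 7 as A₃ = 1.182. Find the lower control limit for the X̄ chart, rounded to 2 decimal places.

X̄̄ = (8.8 + 7.6 + 8.4 + 8.1 + 7.4 + 8.0 + 8.1 + 7.8 + 7.4) / 9 = 7.9556
s̄ = (1.7 + 1.8 + 0.9 + 1.3 + 1.2 + 1.1 + 1.1 + 1.4 + 1.4) / 9 = 1.3222
LCL = X̄̄ − A₃·s̄ = 7.9556 − 1.182 × 1.3222 = 6.3927

6.39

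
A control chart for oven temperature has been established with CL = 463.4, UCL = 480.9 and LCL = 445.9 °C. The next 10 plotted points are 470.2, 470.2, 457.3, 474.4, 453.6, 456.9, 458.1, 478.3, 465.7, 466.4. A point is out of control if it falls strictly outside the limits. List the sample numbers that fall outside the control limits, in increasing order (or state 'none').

All 10 points lie within [445.9, 480.9].

none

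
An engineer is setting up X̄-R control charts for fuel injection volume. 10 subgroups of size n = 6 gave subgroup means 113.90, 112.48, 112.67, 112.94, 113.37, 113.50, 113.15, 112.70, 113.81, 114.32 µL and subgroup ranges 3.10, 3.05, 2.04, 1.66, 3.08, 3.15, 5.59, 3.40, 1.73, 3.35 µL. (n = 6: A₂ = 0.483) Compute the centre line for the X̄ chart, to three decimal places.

X̄̄ = (113.90 + 112.48 + 112.67 + 112.94 + 113.37 + 113.50 + 113.15 + 112.70 + 113.81 + 114.32) / 10 = 1132.8400 / 10 = 113.2840
CL = X̄̄ = 113.2840

113.284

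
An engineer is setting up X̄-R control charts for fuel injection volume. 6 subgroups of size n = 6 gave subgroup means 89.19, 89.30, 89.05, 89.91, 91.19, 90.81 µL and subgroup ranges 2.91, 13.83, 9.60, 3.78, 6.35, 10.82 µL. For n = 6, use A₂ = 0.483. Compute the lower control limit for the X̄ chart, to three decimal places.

86.101

X̄̄ = (89.19 + 89.30 + 89.05 + 89.91 + 91.19 + 90.81) / 6 = 539.4500 / 6 = 89.9083
R̄ = (2.91 + 13.83 + 9.60 + 3.78 + 6.35 + 10.82) / 6 = 47.2900 / 6 = 7.8817
LCL = X̄̄ − A₂·R̄ = 89.9083 − 0.483 × 7.8817 = 86.1015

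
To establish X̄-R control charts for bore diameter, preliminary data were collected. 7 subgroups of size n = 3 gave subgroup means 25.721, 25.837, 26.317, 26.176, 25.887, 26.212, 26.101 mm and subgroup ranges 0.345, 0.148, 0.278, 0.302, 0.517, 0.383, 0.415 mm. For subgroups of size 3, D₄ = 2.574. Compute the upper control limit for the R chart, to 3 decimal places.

0.878

R̄ = (0.345 + 0.148 + 0.278 + 0.302 + 0.517 + 0.383 + 0.415) / 7 = 2.3880 / 7 = 0.3411
UCL_R = D₄·R̄ = 2.574 × 0.3411 = 0.8781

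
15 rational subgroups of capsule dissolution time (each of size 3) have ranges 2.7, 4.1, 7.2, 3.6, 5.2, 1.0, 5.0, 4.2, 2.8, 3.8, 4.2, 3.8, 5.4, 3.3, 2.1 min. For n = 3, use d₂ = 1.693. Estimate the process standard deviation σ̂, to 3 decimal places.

2.300

R̄ = (2.7 + 4.1 + 7.2 + 3.6 + 5.2 + 1.0 + 5.0 + 4.2 + 2.8 + 3.8 + 4.2 + 3.8 + 5.4 + 3.3 + 2.1) / 15 = 3.8933
σ̂ = R̄ / d₂ = 3.8933 / 1.693 = 2.2997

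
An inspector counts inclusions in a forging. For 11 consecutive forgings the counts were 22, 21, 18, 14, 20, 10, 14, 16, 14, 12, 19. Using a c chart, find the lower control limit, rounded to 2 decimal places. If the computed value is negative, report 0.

4.23

c̄ = (22 + 21 + 18 + 14 + 20 + 10 + 14 + 16 + 14 + 12 + 19) / 11 = 180 / 11 = 16.3636
LCL = c̄ − 3√c̄ = 16.3636 − 3 × 4.0452 = 4.2280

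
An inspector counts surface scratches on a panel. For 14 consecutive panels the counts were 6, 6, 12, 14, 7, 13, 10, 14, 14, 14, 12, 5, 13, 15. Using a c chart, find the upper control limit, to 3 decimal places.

21.054

c̄ = (6 + 6 + 12 + 14 + 7 + 13 + 10 + 14 + 14 + 14 + 12 + 5 + 13 + 15) / 14 = 155 / 14 = 11.0714
UCL = c̄ + 3√c̄ = 11.0714 + 3 × √11.0714 = 11.0714 + 3 × 3.3274 = 21.0536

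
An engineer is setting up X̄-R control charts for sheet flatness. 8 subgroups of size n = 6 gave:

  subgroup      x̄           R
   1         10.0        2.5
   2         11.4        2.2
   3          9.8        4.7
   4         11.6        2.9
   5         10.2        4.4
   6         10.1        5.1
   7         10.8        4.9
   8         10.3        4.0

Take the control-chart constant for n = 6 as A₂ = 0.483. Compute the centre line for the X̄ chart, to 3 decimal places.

10.525

X̄̄ = (10.0 + 11.4 + 9.8 + 11.6 + 10.2 + 10.1 + 10.8 + 10.3) / 8 = 84.2000 / 8 = 10.5250
CL = X̄̄ = 10.5250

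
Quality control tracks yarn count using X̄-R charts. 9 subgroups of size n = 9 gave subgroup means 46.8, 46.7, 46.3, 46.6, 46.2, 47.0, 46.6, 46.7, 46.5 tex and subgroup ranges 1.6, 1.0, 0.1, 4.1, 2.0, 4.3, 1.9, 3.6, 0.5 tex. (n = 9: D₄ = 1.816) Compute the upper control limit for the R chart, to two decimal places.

R̄ = (1.6 + 1.0 + 0.1 + 4.1 + 2.0 + 4.3 + 1.9 + 3.6 + 0.5) / 9 = 19.1000 / 9 = 2.1222
UCL_R = D₄·R̄ = 1.816 × 2.1222 = 3.8540

3.85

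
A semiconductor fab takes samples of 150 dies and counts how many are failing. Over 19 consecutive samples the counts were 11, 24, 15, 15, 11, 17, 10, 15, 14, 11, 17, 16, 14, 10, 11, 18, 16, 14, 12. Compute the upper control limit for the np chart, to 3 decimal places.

p̄ = Σdᵢ / (k·n) = 271 / (19 × 150) = 0.09509
UCL = np̄ + 3·√(np̄(1−p̄)) = 14.2632 + 3 × √(14.2632×0.90491) = 14.2632 + 3 × 3.5926 = 25.0410

25.041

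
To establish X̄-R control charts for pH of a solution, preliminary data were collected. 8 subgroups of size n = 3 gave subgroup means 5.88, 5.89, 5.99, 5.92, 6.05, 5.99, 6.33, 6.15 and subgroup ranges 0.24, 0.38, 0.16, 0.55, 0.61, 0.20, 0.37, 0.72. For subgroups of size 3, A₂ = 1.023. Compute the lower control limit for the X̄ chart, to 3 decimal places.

5.612

X̄̄ = (5.88 + 5.89 + 5.99 + 5.92 + 6.05 + 5.99 + 6.33 + 6.15) / 8 = 48.2000 / 8 = 6.0250
R̄ = (0.24 + 0.38 + 0.16 + 0.55 + 0.61 + 0.20 + 0.37 + 0.72) / 8 = 3.2300 / 8 = 0.4037
LCL = X̄̄ − A₂·R̄ = 6.0250 − 1.023 × 0.4037 = 5.6120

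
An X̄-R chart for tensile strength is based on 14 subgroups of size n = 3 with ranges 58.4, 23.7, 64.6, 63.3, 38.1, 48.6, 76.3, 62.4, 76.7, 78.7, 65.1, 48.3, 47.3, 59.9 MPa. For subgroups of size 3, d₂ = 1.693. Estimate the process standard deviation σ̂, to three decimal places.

R̄ = (58.4 + 23.7 + 64.6 + 63.3 + 38.1 + 48.6 + 76.3 + 62.4 + 76.7 + 78.7 + 65.1 + 48.3 + 47.3 + 59.9) / 14 = 57.9571
σ̂ = R̄ / d₂ = 57.9571 / 1.693 = 34.2334

34.233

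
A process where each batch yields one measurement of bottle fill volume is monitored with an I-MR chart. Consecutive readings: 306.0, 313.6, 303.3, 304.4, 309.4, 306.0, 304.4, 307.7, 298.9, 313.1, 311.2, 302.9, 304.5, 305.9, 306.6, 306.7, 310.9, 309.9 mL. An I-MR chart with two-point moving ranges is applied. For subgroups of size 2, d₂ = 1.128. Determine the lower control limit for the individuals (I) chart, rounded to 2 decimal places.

X̄ = (306.0 + 313.6 + 303.3 + 304.4 + 309.4 + 306.0 + 304.4 + 307.7 + 298.9 + 313.1 + 311.2 + 302.9 + 304.5 + 305.9 + 306.6 + 306.7 + 310.9 + 309.9) / 18 = 306.9667
Moving ranges: 7.6, 10.3, 1.1, 5.0, 3.4, 1.6, 3.3, 8.8, 14.2, 1.9, 8.3, 1.6, 1.4, 0.7, 0.1, 4.2, 1.0; M̄R̄ = 74.5000 / 17 = 4.3824
LCL = X̄ − 3·M̄R̄/d₂ = 306.9667 − 3 × 4.3824 / 1.128 = 295.3115

295.31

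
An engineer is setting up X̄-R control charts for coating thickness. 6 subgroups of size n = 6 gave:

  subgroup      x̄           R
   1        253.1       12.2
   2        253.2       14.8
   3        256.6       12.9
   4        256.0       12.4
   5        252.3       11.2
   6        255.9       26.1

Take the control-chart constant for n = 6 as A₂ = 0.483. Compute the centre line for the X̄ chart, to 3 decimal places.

X̄̄ = (253.1 + 253.2 + 256.6 + 256.0 + 252.3 + 255.9) / 6 = 1527.1000 / 6 = 254.5167
CL = X̄̄ = 254.5167

254.517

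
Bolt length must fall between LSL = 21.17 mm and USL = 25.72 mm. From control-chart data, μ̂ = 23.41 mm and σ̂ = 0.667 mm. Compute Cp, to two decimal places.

1.14

Cp = (USL − LSL) / (6σ̂) = (25.72 − 21.17) / (6 × 0.667) = 4.5500 / 4.0020 = 1.1369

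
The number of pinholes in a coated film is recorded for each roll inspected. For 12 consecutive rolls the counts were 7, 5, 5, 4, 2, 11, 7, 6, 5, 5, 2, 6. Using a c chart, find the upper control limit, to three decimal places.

c̄ = (7 + 5 + 5 + 4 + 2 + 11 + 7 + 6 + 5 + 5 + 2 + 6) / 12 = 65 / 12 = 5.4167
UCL = c̄ + 3√c̄ = 5.4167 + 3 × √5.4167 = 5.4167 + 3 × 2.3274 = 12.3988

12.399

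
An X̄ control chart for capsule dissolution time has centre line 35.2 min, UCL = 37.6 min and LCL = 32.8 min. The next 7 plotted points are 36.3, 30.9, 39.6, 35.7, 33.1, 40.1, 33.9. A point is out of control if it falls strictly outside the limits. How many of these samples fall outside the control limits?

Compare each point to [32.8, 37.6]: sample 2 = 30.9 < LCL; sample 3 = 39.6 > UCL; sample 6 = 40.1 > UCL.

3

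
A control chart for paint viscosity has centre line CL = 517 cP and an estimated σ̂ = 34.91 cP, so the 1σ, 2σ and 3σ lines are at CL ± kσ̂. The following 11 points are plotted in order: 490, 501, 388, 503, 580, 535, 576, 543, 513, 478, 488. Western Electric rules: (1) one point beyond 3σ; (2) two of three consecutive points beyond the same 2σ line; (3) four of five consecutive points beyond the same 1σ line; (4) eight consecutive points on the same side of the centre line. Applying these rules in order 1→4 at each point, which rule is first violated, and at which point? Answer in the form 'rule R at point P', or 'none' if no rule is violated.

rule 1 at point 3

Zone of each point (C = within 1σ̂, B = 1σ̂–2σ̂, A = 2σ̂–3σ̂, * = beyond 3σ̂; sign = side of CL): 1:-C, 2:-C, 3:-*, 4:-C, 5:+B, 6:+C, 7:+B, 8:+C, 9:-C, 10:-B, 11:-C
Rule 1 (one point beyond the 3σ limits) is satisfied at point 3.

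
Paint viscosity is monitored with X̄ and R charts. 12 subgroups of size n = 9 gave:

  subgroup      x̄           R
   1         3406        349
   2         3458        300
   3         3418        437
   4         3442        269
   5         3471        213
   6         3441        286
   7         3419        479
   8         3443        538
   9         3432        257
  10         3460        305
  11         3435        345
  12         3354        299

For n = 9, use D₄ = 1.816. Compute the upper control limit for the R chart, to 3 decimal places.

616.986

R̄ = (349 + 300 + 437 + 269 + 213 + 286 + 479 + 538 + 257 + 305 + 345 + 299) / 12 = 4077.0000 / 12 = 339.7500
UCL_R = D₄·R̄ = 1.816 × 339.7500 = 616.9860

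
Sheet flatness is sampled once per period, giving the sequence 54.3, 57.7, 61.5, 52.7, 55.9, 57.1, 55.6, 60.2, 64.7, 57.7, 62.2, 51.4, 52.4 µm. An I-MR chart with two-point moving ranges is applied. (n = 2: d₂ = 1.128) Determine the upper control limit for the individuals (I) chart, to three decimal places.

69.219

X̄ = (54.3 + 57.7 + 61.5 + 52.7 + 55.9 + 57.1 + 55.6 + 60.2 + 64.7 + 57.7 + 62.2 + 51.4 + 52.4) / 13 = 57.1846
Moving ranges: 3.4, 3.8, 8.8, 3.2, 1.2, 1.5, 4.6, 4.5, 7.0, 4.5, 10.8, 1.0; M̄R̄ = 54.3000 / 12 = 4.5250
UCL = X̄ + 3·M̄R̄/d₂ = 57.1846 + 3 × 4.5250 / 1.128 = 69.2192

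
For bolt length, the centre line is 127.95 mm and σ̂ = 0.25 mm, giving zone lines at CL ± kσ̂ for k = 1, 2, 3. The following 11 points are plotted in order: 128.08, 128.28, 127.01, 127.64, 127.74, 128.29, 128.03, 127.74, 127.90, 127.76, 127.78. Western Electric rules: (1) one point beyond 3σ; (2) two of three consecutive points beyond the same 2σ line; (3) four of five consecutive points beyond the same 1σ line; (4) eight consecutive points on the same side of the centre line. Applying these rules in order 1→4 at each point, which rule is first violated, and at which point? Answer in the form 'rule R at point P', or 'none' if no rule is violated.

rule 1 at point 3

Zone of each point (C = within 1σ̂, B = 1σ̂–2σ̂, A = 2σ̂–3σ̂, * = beyond 3σ̂; sign = side of CL): 1:+C, 2:+B, 3:-*, 4:-B, 5:-C, 6:+B, 7:+C, 8:-C, 9:-C, 10:-C, 11:-C
Rule 1 (one point beyond the 3σ limits) is satisfied at point 3.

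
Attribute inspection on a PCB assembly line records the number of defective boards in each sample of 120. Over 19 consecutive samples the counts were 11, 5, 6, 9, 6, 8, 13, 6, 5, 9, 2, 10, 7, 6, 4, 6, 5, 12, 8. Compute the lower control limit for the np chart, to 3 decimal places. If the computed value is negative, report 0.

p̄ = Σdᵢ / (k·n) = 138 / (19 × 120) = 0.06053
LCL = np̄ − 3·√(np̄(1−p̄)) = 7.2632 − 3 × 2.6122 = -0.5734 → 0 (negative, so LCL = 0)

0.000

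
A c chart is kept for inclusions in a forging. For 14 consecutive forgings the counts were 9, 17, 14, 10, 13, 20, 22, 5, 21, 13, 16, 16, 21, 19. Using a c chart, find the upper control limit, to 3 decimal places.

27.212

c̄ = (9 + 17 + 14 + 10 + 13 + 20 + 22 + 5 + 21 + 13 + 16 + 16 + 21 + 19) / 14 = 216 / 14 = 15.4286
UCL = c̄ + 3√c̄ = 15.4286 + 3 × √15.4286 = 15.4286 + 3 × 3.9279 = 27.2123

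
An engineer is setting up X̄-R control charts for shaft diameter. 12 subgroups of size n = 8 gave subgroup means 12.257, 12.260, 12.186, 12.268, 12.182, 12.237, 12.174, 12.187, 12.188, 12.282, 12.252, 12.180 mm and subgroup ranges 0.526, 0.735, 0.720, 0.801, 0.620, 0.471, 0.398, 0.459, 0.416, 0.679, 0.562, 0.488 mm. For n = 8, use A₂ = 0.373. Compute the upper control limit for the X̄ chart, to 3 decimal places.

X̄̄ = (12.257 + 12.260 + 12.186 + 12.268 + 12.182 + 12.237 + 12.174 + 12.187 + 12.188 + 12.282 + 12.252 + 12.180) / 12 = 146.6530 / 12 = 12.2211
R̄ = (0.526 + 0.735 + 0.720 + 0.801 + 0.620 + 0.471 + 0.398 + 0.459 + 0.416 + 0.679 + 0.562 + 0.488) / 12 = 6.8750 / 12 = 0.5729
UCL = X̄̄ + A₂·R̄ = 12.2211 + 0.373 × 0.5729 = 12.4348

12.435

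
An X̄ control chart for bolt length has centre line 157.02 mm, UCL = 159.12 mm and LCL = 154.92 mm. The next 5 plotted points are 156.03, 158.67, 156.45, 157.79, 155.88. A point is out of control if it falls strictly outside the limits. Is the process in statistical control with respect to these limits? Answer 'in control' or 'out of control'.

All 5 points lie within [154.92, 159.12].

in control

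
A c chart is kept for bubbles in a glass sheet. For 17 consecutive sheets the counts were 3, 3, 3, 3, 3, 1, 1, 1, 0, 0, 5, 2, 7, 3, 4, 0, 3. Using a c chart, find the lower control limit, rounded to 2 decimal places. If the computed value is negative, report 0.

c̄ = (3 + 3 + 3 + 3 + 3 + 1 + 1 + 1 + 0 + 0 + 5 + 2 + 7 + 3 + 4 + 0 + 3) / 17 = 42 / 17 = 2.4706
LCL = c̄ − 3√c̄ = 2.4706 − 3 × 1.5718 = -2.2448 → 0 (cannot be negative)

0.00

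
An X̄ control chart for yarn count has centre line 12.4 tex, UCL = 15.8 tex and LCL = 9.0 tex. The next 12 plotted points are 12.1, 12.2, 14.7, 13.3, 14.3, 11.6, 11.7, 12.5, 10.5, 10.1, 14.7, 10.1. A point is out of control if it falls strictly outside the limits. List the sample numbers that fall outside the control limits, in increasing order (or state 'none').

All 12 points lie within [9.0, 15.8].

none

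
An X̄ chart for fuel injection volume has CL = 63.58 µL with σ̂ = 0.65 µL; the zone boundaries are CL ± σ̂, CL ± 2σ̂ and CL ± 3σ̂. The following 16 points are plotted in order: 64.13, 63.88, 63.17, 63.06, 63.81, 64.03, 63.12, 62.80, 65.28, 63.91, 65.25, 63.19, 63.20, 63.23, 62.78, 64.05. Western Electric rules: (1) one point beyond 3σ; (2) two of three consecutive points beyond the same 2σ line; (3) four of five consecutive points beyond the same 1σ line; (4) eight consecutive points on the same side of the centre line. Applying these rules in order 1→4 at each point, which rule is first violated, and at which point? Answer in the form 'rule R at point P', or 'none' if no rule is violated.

rule 2 at point 11

Zone of each point (C = within 1σ̂, B = 1σ̂–2σ̂, A = 2σ̂–3σ̂, * = beyond 3σ̂; sign = side of CL): 1:+C, 2:+C, 3:-C, 4:-C, 5:+C, 6:+C, 7:-C, 8:-B, 9:+A, 10:+C, 11:+A, 12:-C, 13:-C, 14:-C, 15:-B, 16:+C
Rule 2 (two of three consecutive points beyond the same 2σ limit) is satisfied at point 11.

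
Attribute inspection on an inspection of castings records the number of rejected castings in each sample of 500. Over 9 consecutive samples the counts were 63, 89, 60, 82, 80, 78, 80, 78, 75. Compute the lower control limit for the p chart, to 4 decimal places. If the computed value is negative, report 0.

0.1040

p̄ = Σdᵢ / (k·n) = 685 / (9 × 500) = 0.15222
LCL = p̄ − 3·√(p̄(1−p̄)/n) = 0.15222 − 3 × 0.01607 = 0.10403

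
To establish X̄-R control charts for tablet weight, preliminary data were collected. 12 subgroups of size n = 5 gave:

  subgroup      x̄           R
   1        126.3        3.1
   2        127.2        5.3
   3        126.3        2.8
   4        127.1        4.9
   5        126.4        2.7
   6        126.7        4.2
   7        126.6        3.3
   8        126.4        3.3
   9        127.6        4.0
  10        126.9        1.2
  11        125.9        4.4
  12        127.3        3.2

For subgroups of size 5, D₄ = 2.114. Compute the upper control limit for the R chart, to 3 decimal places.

7.469

R̄ = (3.1 + 5.3 + 2.8 + 4.9 + 2.7 + 4.2 + 3.3 + 3.3 + 4.0 + 1.2 + 4.4 + 3.2) / 12 = 42.4000 / 12 = 3.5333
UCL_R = D₄·R̄ = 2.114 × 3.5333 = 7.4695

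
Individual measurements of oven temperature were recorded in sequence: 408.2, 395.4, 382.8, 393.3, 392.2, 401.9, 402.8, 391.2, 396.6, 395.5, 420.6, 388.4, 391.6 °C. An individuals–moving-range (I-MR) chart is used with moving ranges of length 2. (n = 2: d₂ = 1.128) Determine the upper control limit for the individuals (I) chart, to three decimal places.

424.931

X̄ = (408.2 + 395.4 + 382.8 + 393.3 + 392.2 + 401.9 + 402.8 + 391.2 + 396.6 + 395.5 + 420.6 + 388.4 + 391.6) / 13 = 396.9615
Moving ranges: 12.8, 12.6, 10.5, 1.1, 9.7, 0.9, 11.6, 5.4, 1.1, 25.1, 32.2, 3.2; M̄R̄ = 126.2000 / 12 = 10.5167
UCL = X̄ + 3·M̄R̄/d₂ = 396.9615 + 3 × 10.5167 / 1.128 = 424.9314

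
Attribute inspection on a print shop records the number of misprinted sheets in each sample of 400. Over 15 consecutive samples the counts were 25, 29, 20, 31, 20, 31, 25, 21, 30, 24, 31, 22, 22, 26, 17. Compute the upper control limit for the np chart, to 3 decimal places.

39.439

p̄ = Σdᵢ / (k·n) = 374 / (15 × 400) = 0.06233
UCL = np̄ + 3·√(np̄(1−p̄)) = 24.9333 + 3 × √(24.9333×0.93767) = 24.9333 + 3 × 4.8352 = 39.4389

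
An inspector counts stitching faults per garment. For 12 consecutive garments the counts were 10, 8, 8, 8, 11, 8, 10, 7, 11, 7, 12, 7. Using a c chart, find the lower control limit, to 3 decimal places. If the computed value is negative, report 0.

0.000

c̄ = (10 + 8 + 8 + 8 + 11 + 8 + 10 + 7 + 11 + 7 + 12 + 7) / 12 = 107 / 12 = 8.9167
LCL = c̄ − 3√c̄ = 8.9167 − 3 × 2.9861 = -0.0416 → 0 (cannot be negative)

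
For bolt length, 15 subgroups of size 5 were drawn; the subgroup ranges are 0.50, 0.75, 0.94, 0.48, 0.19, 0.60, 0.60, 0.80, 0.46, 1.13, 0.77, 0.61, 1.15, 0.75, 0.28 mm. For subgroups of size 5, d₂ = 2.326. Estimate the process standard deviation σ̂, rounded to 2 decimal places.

R̄ = (0.50 + 0.75 + 0.94 + 0.48 + 0.19 + 0.60 + 0.60 + 0.80 + 0.46 + 1.13 + 0.77 + 0.61 + 1.15 + 0.75 + 0.28) / 15 = 0.6673
σ̂ = R̄ / d₂ = 0.6673 / 2.326 = 0.2869

0.29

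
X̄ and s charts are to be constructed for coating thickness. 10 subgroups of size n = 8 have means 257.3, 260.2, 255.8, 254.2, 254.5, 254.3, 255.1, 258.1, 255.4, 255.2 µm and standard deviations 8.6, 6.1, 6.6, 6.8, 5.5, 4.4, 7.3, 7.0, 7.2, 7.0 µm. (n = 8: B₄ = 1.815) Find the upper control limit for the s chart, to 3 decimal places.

12.070

s̄ = (8.6 + 6.1 + 6.6 + 6.8 + 5.5 + 4.4 + 7.3 + 7.0 + 7.2 + 7.0) / 10 = 6.6500
UCL_s = B₄·s̄ = 1.815 × 6.6500 = 12.0698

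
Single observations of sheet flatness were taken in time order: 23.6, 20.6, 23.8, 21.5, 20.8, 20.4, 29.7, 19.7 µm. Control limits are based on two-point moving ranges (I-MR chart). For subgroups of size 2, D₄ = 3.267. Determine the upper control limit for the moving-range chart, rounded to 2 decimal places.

13.49

Moving ranges: 3.0, 3.2, 2.3, 0.7, 0.4, 9.3, 10.0; M̄R̄ = 28.9000 / 7 = 4.1286
UCL_MR = D₄·M̄R̄ = 3.267 × 4.1286 = 13.4880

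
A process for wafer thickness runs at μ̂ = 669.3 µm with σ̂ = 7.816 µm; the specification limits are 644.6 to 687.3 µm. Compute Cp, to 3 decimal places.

Cp = (USL − LSL) / (6σ̂) = (687.3 − 644.6) / (6 × 7.816) = 42.7000 / 46.8960 = 0.9105

0.911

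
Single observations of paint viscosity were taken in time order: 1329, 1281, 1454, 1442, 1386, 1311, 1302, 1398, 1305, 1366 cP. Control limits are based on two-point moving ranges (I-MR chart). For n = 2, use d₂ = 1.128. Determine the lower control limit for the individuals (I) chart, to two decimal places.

1173.30

X̄ = (1329 + 1281 + 1454 + 1442 + 1386 + 1311 + 1302 + 1398 + 1305 + 1366) / 10 = 1357.4000
Moving ranges: 48, 173, 12, 56, 75, 9, 96, 93, 61; M̄R̄ = 623.0000 / 9 = 69.2222
LCL = X̄ − 3·M̄R̄/d₂ = 1357.4000 − 3 × 69.2222 / 1.128 = 1173.2983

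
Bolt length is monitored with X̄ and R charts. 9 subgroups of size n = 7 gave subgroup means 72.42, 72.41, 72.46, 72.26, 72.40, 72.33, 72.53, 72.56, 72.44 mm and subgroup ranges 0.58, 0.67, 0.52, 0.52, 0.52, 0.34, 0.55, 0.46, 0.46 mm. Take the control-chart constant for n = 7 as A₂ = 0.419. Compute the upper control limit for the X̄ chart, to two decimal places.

72.64

X̄̄ = (72.42 + 72.41 + 72.46 + 72.26 + 72.40 + 72.33 + 72.53 + 72.56 + 72.44) / 9 = 651.8100 / 9 = 72.4233
R̄ = (0.58 + 0.67 + 0.52 + 0.52 + 0.52 + 0.34 + 0.55 + 0.46 + 0.46) / 9 = 4.6200 / 9 = 0.5133
UCL = X̄̄ + A₂·R̄ = 72.4233 + 0.419 × 0.5133 = 72.6384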